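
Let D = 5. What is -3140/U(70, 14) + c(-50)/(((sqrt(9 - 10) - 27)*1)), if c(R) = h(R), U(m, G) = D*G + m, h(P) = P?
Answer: -10516/511 + 5*I/73 ≈ -20.579 + 0.068493*I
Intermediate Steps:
U(m, G) = m + 5*G (U(m, G) = 5*G + m = m + 5*G)
c(R) = R
-3140/U(70, 14) + c(-50)/(((sqrt(9 - 10) - 27)*1)) = -3140/(70 + 5*14) - 50/(sqrt(9 - 10) - 27) = -3140/(70 + 70) - 50/(sqrt(-1) - 27) = -3140/140 - 50/(I - 27) = -3140*1/140 - (-135/73 - 5*I/73) = -157/7 - 50*(-27 - I)/730 = -157/7 - 5*(-27 - I)/73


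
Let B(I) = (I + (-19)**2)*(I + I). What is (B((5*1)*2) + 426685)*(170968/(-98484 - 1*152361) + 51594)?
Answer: 160518707706686/7167 ≈ 2.2397e+10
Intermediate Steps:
B(I) = 2*I*(361 + I) (B(I) = (I + 361)*(2*I) = (361 + I)*(2*I) = 2*I*(361 + I))
(B((5*1)*2) + 426685)*(170968/(-98484 - 1*152361) + 51594) = (2*((5*1)*2)*(361 + (5*1)*2) + 426685)*(170968/(-98484 - 1*152361) + 51594) = (2*(5*2)*(361 + 5*2) + 426685)*(170968/(-98484 - 152361) + 51594) = (2*10*(361 + 10) + 426685)*(170968/(-250845) + 51594) = (2*10*371 + 426685)*(170968*(-1/250845) + 51594) = (7420 + 426685)*(-24424/35835 + 51594) = 434105*(1848846566/35835) = 160518707706686/7167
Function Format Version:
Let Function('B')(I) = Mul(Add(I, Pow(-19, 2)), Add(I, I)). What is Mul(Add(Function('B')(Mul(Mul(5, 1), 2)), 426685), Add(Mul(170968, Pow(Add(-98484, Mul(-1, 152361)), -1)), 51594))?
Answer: Rational(160518707706686, 7167) ≈ 2.2397e+10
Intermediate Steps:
Function('B')(I) = Mul(2, I, Add(361, I)) (Function('B')(I) = Mul(Add(I, 361), Mul(2, I)) = Mul(Add(361, I), Mul(2, I)) = Mul(2, I, Add(361, I)))
Mul(Add(Function('B')(Mul(Mul(5, 1), 2)), 426685), Add(Mul(170968, Pow(Add(-98484, Mul(-1, 152361)), -1)), 51594)) = Mul(Add(Mul(2, Mul(Mul(5, 1), 2), Add(361, Mul(Mul(5, 1), 2))), 426685), Add(Mul(170968, Pow(Add(-98484, Mul(-1, 152361)), -1)), 51594)) = Mul(Add(Mul(2, Mul(5, 2), Add(361, Mul(5, 2))), 426685), Add(Mul(170968, Pow(Add(-98484, -152361), -1)), 51594)) = Mul(Add(Mul(2, 10, Add(361, 10)), 426685), Add(Mul(170968, Pow(-250845, -1)), 51594)) = Mul(Add(Mul(2, 10, 371), 426685), Add(Mul(170968, Rational(-1, 250845)), 51594)) = Mul(Add(7420, 426685), Add(Rational(-24424, 35835), 51594)) = Mul(434105, Rational(1848846566, 35835)) = Rational(160518707706686, 7167)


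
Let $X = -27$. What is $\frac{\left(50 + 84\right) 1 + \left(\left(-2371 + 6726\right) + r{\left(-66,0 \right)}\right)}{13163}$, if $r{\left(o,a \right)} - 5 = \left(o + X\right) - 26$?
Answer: $\frac{4375}{13163} \approx 0.33237$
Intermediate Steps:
$r{\left(o,a \right)} = -48 + o$ ($r{\left(o,a \right)} = 5 + \left(\left(o - 27\right) - 26\right) = 5 + \left(\left(-27 + o\right) - 26\right) = 5 + \left(-53 + o\right) = -48 + o$)
$\frac{\left(50 + 84\right) 1 + \left(\left(-2371 + 6726\right) + r{\left(-66,0 \right)}\right)}{13163} = \frac{\left(50 + 84\right) 1 + \left(\left(-2371 + 6726\right) - 114\right)}{13163} = \left(134 \cdot 1 + \left(4355 - 114\right)\right) \frac{1}{13163} = \left(134 + 4241\right) \frac{1}{13163} = 4375 \cdot \frac{1}{13163} = \frac{4375}{13163}$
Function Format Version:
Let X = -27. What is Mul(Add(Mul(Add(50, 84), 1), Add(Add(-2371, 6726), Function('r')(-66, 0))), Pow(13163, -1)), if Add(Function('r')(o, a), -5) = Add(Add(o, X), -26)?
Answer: Rational(4375, 13163) ≈ 0.33237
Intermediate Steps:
Function('r')(o, a) = Add(-48, o) (Function('r')(o, a) = Add(5, Add(Add(o, -27), -26)) = Add(5, Add(Add(-27, o), -26)) = Add(5, Add(-53, o)) = Add(-48, o))
Mul(Add(Mul(Add(50, 84), 1), Add(Add(-2371, 6726), Function('r')(-66, 0))), Pow(13163, -1)) = Mul(Add(Mul(Add(50, 84), 1), Add(Add(-2371, 6726), Add(-48, -66))), Pow(13163, -1)) = Mul(Add(Mul(134, 1), Add(4355, -114)), Rational(1, 13163)) = Mul(Add(134, 4241), Rational(1, 13163)) = Mul(4375, Rational(1, 13163)) = Rational(4375, 13163)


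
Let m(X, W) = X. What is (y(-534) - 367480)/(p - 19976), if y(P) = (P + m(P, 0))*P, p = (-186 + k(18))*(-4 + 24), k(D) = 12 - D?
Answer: -25354/2977 ≈ -8.5166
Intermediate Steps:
p = -3840 (p = (-186 + (12 - 1*18))*(-4 + 24) = (-186 + (12 - 18))*20 = (-186 - 6)*20 = -192*20 = -3840)
y(P) = 2*P**2 (y(P) = (P + P)*P = (2*P)*P = 2*P**2)
(y(-534) - 367480)/(p - 19976) = (2*(-534)**2 - 367480)/(-3840 - 19976) = (2*285156 - 367480)/(-23816) = (570312 - 367480)*(-1/23816) = 202832*(-1/23816) = -25354/2977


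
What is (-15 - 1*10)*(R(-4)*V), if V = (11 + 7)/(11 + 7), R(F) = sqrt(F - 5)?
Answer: -75*I ≈ -75.0*I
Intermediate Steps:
R(F) = sqrt(-5 + F)
V = 1 (V = 18/18 = 18*(1/18) = 1)
(-15 - 1*10)*(R(-4)*V) = (-15 - 1*10)*(sqrt(-5 - 4)*1) = (-15 - 10)*(sqrt(-9)*1) = -25*3*I = -75*I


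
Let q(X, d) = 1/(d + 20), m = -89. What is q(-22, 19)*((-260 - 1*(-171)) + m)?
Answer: -178/39 ≈ -4.5641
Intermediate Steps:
q(X, d) = 1/(20 + d)
q(-22, 19)*((-260 - 1*(-171)) + m) = ((-260 - 1*(-171)) - 89)/(20 + 19) = ((-260 + 171) - 89)/39 = (-89 - 89)/39 = (1/39)*(-178) = -178/39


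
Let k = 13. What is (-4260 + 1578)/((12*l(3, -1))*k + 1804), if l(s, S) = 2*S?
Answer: -1341/746 ≈ -1.7976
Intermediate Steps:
(-4260 + 1578)/((12*l(3, -1))*k + 1804) = (-4260 + 1578)/((12*(2*(-1)))*13 + 1804) = -2682/((12*(-2))*13 + 1804) = -2682/(-24*13 + 1804) = -2682/(-312 + 1804) = -2682/1492 = -2682*1/1492 = -1341/746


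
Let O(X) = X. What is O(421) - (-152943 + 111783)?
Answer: 41581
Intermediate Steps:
O(421) - (-152943 + 111783) = 421 - (-152943 + 111783) = 421 - 1*(-41160) = 421 + 41160 = 41581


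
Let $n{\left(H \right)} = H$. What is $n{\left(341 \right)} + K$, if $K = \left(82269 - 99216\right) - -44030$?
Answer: $27424$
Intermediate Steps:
$K = 27083$ ($K = -16947 + 44030 = 27083$)
$n{\left(341 \right)} + K = 341 + 27083 = 27424$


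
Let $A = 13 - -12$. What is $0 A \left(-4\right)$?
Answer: $0$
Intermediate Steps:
$A = 25$ ($A = 13 + 12 = 25$)
$0 A \left(-4\right) = 0 \cdot 25 \left(-4\right) = 0 \left(-4\right) = 0$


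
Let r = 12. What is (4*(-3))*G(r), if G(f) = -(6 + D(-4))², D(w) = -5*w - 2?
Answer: 6912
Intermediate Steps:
D(w) = -2 - 5*w
G(f) = -576 (G(f) = -(6 + (-2 - 5*(-4)))² = -(6 + (-2 + 20))² = -(6 + 18)² = -1*24² = -1*576 = -576)
(4*(-3))*G(r) = (4*(-3))*(-576) = -12*(-576) = 6912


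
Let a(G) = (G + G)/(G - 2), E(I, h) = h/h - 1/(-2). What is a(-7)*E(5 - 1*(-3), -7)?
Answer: 7/3 ≈ 2.3333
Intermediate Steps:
E(I, h) = 3/2 (E(I, h) = 1 - 1*(-½) = 1 + ½ = 3/2)
a(G) = 2*G/(-2 + G) (a(G) = (2*G)/(-2 + G) = 2*G/(-2 + G))
a(-7)*E(5 - 1*(-3), -7) = (2*(-7)/(-2 - 7))*(3/2) = (2*(-7)/(-9))*(3/2) = (2*(-7)*(-⅑))*(3/2) = (14/9)*(3/2) = 7/3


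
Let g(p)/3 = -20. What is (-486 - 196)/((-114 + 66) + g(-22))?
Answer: 341/54 ≈ 6.3148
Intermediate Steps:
g(p) = -60 (g(p) = 3*(-20) = -60)
(-486 - 196)/((-114 + 66) + g(-22)) = (-486 - 196)/((-114 + 66) - 60) = -682/(-48 - 60) = -682/(-108) = -682*(-1/108) = 341/54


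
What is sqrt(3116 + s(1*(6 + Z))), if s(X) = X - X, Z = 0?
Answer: 2*sqrt(779) ≈ 55.821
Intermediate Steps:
s(X) = 0
sqrt(3116 + s(1*(6 + Z))) = sqrt(3116 + 0) = sqrt(3116) = 2*sqrt(779)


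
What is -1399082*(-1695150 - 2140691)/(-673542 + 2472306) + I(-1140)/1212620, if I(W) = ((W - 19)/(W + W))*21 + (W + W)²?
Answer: 65077238682246598457/21812172016800 ≈ 2.9835e+6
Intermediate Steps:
I(W) = 4*W² + 21*(-19 + W)/(2*W) (I(W) = ((-19 + W)/((2*W)))*21 + (2*W)² = ((-19 + W)*(1/(2*W)))*21 + 4*W² = ((-19 + W)/(2*W))*21 + 4*W² = 21*(-19 + W)/(2*W) + 4*W² = 4*W² + 21*(-19 + W)/(2*W))
-1399082*(-1695150 - 2140691)/(-673542 + 2472306) + I(-1140)/1212620 = -1399082*(-1695150 - 2140691)/(-673542 + 2472306) + ((½)*(-399 - 1140*(21 + 8*(-1140)²))/(-1140))/1212620 = -1399082/(1798764/(-3835841)) + ((½)*(-1/1140)*(-399 - 1140*(21 + 8*1299600)))*(1/1212620) = -1399082/(1798764*(-1/3835841)) + ((½)*(-1/1140)*(-399 - 1140*(21 + 10396800)))*(1/1212620) = -1399082/(-1798764/3835841) + ((½)*(-1/1140)*(-399 - 1140*10396821))*(1/1212620) = -1399082*(-3835841/1798764) + ((½)*(-1/1140)*(-399 - 11852375940))*(1/1212620) = 2683328048981/899382 + ((½)*(-1/1140)*(-11852376339))*(1/1212620) = 2683328048981/899382 + (207936427/40)*(1/1212620) = 2683328048981/899382 + 207936427/48504800 = 65077238682246598457/21812172016800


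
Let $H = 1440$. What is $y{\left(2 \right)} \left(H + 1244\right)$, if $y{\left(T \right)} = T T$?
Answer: $10736$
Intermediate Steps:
$y{\left(T \right)} = T^{2}$
$y{\left(2 \right)} \left(H + 1244\right) = 2^{2} \left(1440 + 1244\right) = 4 \cdot 2684 = 10736$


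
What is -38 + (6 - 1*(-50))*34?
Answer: 1866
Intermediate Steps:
-38 + (6 - 1*(-50))*34 = -38 + (6 + 50)*34 = -38 + 56*34 = -38 + 1904 = 1866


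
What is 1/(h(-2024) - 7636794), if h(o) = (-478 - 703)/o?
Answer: -2024/15456869875 ≈ -1.3094e-7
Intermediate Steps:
h(o) = -1181/o
1/(h(-2024) - 7636794) = 1/(-1181/(-2024) - 7636794) = 1/(-1181*(-1/2024) - 7636794) = 1/(1181/2024 - 7636794) = 1/(-15456869875/2024) = -2024/15456869875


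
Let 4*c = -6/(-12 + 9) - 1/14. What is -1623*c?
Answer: -43821/56 ≈ -782.52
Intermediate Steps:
c = 27/56 (c = (-6/(-12 + 9) - 1/14)/4 = (-6/(-3) - 1*1/14)/4 = (-6*(-⅓) - 1/14)/4 = (2 - 1/14)/4 = (¼)*(27/14) = 27/56 ≈ 0.48214)
-1623*c = -1623*27/56 = -43821/56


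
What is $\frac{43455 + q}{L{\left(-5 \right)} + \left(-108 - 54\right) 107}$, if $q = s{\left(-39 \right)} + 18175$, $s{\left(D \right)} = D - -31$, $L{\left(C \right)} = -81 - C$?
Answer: $- \frac{30811}{8705} \approx -3.5395$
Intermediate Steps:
$s{\left(D \right)} = 31 + D$ ($s{\left(D \right)} = D + 31 = 31 + D$)
$q = 18167$ ($q = \left(31 - 39\right) + 18175 = -8 + 18175 = 18167$)
$\frac{43455 + q}{L{\left(-5 \right)} + \left(-108 - 54\right) 107} = \frac{43455 + 18167}{\left(-81 - -5\right) + \left(-108 - 54\right) 107} = \frac{61622}{\left(-81 + 5\right) - 17334} = \frac{61622}{-76 - 17334} = \frac{61622}{-17410} = 61622 \left(- \frac{1}{17410}\right) = - \frac{30811}{8705}$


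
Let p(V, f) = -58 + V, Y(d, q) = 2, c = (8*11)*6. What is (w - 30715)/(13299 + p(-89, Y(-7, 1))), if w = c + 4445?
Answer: -12871/6576 ≈ -1.9573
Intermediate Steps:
c = 528 (c = 88*6 = 528)
w = 4973 (w = 528 + 4445 = 4973)
(w - 30715)/(13299 + p(-89, Y(-7, 1))) = (4973 - 30715)/(13299 + (-58 - 89)) = -25742/(13299 - 147) = -25742/13152 = -25742*1/13152 = -12871/6576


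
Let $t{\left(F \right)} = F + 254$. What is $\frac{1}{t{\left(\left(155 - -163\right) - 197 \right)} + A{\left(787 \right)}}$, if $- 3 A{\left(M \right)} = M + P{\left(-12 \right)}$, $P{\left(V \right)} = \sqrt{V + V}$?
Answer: $\frac{507}{57134} + \frac{3 i \sqrt{6}}{57134} \approx 0.0088739 + 0.00012862 i$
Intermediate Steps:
$P{\left(V \right)} = \sqrt{2} \sqrt{V}$ ($P{\left(V \right)} = \sqrt{2 V} = \sqrt{2} \sqrt{V}$)
$t{\left(F \right)} = 254 + F$
$A{\left(M \right)} = - \frac{M}{3} - \frac{2 i \sqrt{6}}{3}$ ($A{\left(M \right)} = - \frac{M + \sqrt{2} \sqrt{-12}}{3} = - \frac{M + \sqrt{2} \cdot 2 i \sqrt{3}}{3} = - \frac{M + 2 i \sqrt{6}}{3} = - \frac{M}{3} - \frac{2 i \sqrt{6}}{3}$)
$\frac{1}{t{\left(\left(155 - -163\right) - 197 \right)} + A{\left(787 \right)}} = \frac{1}{\left(254 + \left(\left(155 - -163\right) - 197\right)\right) - \left(\frac{787}{3} + \frac{2 i \sqrt{6}}{3}\right)} = \frac{1}{\left(254 + \left(\left(155 + 163\right) - 197\right)\right) - \left(\frac{787}{3} + \frac{2 i \sqrt{6}}{3}\right)} = \frac{1}{\left(254 + \left(318 - 197\right)\right) - \left(\frac{787}{3} + \frac{2 i \sqrt{6}}{3}\right)} = \frac{1}{\left(254 + 121\right) - \left(\frac{787}{3} + \frac{2 i \sqrt{6}}{3}\right)} = \frac{1}{375 - \left(\frac{787}{3} + \frac{2 i \sqrt{6}}{3}\right)} = \frac{1}{\frac{338}{3} - \frac{2 i \sqrt{6}}{3}}$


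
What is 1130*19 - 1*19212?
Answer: 2258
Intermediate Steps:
1130*19 - 1*19212 = 21470 - 19212 = 2258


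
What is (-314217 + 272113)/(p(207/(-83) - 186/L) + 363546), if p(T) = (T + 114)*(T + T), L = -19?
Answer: -13088707327/113564314008 ≈ -0.11525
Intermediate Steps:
p(T) = 2*T*(114 + T) (p(T) = (114 + T)*(2*T) = 2*T*(114 + T))
(-314217 + 272113)/(p(207/(-83) - 186/L) + 363546) = (-314217 + 272113)/(2*(207/(-83) - 186/(-19))*(114 + (207/(-83) - 186/(-19))) + 363546) = -42104/(2*(207*(-1/83) - 186*(-1/19))*(114 + (207*(-1/83) - 186*(-1/19))) + 363546) = -42104/(2*(-207/83 + 186/19)*(114 + (-207/83 + 186/19)) + 363546) = -42104/(2*(11505/1577)*(114 + 11505/1577) + 363546) = -42104/(2*(11505/1577)*(191283/1577) + 363546) = -42104/(4401421830/2486929 + 363546) = -42104/908514512064/2486929 = -42104*2486929/908514512064 = -13088707327/113564314008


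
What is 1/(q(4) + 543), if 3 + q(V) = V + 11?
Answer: 1/555 ≈ 0.0018018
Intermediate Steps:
q(V) = 8 + V (q(V) = -3 + (V + 11) = -3 + (11 + V) = 8 + V)
1/(q(4) + 543) = 1/((8 + 4) + 543) = 1/(12 + 543) = 1/555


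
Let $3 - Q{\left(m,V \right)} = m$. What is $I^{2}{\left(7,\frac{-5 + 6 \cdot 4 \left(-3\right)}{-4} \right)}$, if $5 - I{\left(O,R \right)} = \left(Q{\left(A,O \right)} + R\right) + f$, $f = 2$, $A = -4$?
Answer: $\frac{8649}{16} \approx 540.56$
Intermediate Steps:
$Q{\left(m,V \right)} = 3 - m$
$I{\left(O,R \right)} = -4 - R$ ($I{\left(O,R \right)} = 5 - \left(\left(\left(3 - -4\right) + R\right) + 2\right) = 5 - \left(\left(\left(3 + 4\right) + R\right) + 2\right) = 5 - \left(\left(7 + R\right) + 2\right) = 5 - \left(9 + R\right) = -4 - R$)
$I^{2}{\left(7,\frac{-5 + 6 \cdot 4 \left(-3\right)}{-4} \right)} = \left(-4 - \frac{-5 + 6 \cdot 4 \left(-3\right)}{-4}\right)^{2} = \left(-4 - \left(-5 + 24 \left(-3\right)\right) \left(- \frac{1}{4}\right)\right)^{2} = \left(-4 - \left(-5 - 72\right) \left(- \frac{1}{4}\right)\right)^{2} = \left(-4 - \left(-77\right) \left(- \frac{1}{4}\right)\right)^{2} = \left(-4 - \frac{77}{4}\right)^{2} = \left(- \frac{93}{4}\right)^{2} = \frac{8649}{16}$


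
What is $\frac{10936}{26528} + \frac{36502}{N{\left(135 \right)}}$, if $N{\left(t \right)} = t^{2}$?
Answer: $\frac{145954207}{60434100} \approx 2.4151$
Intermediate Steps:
$\frac{10936}{26528} + \frac{36502}{N{\left(135 \right)}} = \frac{10936}{26528} + \frac{36502}{135^{2}} = 10936 \cdot \frac{1}{26528} + \frac{36502}{18225} = \frac{1367}{3316} + 36502 \cdot \frac{1}{18225} = \frac{1367}{3316} + \frac{36502}{18225} = \frac{145954207}{60434100}$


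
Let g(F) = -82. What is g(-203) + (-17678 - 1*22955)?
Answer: -40715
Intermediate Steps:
g(-203) + (-17678 - 1*22955) = -82 + (-17678 - 1*22955) = -82 + (-17678 - 22955) = -82 - 40633 = -40715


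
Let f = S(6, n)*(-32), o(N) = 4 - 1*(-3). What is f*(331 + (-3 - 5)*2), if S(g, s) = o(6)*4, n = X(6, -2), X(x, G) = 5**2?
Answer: -282240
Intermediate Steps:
o(N) = 7 (o(N) = 4 + 3 = 7)
X(x, G) = 25
n = 25
S(g, s) = 28 (S(g, s) = 7*4 = 28)
f = -896 (f = 28*(-32) = -896)
f*(331 + (-3 - 5)*2) = -896*(331 + (-3 - 5)*2) = -896*(331 - 8*2) = -896*(331 - 16) = -896*315 = -282240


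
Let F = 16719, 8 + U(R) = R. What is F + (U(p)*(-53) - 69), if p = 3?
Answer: 16915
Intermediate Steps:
U(R) = -8 + R
F + (U(p)*(-53) - 69) = 16719 + ((-8 + 3)*(-53) - 69) = 16719 + (-5*(-53) - 69) = 16719 + (265 - 69) = 16719 + 196 = 16915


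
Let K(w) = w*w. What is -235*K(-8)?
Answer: -15040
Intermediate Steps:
K(w) = w²
-235*K(-8) = -235*(-8)² = -235*64 = -15040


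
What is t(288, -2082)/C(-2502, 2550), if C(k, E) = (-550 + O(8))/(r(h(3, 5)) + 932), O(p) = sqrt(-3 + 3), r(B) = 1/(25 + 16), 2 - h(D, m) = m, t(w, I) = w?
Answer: -5502672/11275 ≈ -488.04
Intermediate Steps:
h(D, m) = 2 - m
r(B) = 1/41
O(p) = 0 (O(p) = sqrt(0) = 0)
C(k, E) = -22550/38213 (C(k, E) = (-550 + 0)/(1/41 + 932) = -550/38213/41 = -550*41/38213 = -22550/38213)
t(288, -2082)/C(-2502, 2550) = 288/(-22550/38213) = 288*(-38213/22550) = -5502672/11275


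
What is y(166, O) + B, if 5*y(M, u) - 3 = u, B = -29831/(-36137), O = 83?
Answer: 3256937/180685 ≈ 18.025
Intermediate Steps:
B = 29831/36137 (B = -29831*(-1/36137) = 29831/36137 ≈ 0.82550)
y(M, u) = ⅗ + u/5
y(166, O) + B = (⅗ + (⅕)*83) + 29831/36137 = (⅗ + 83/5) + 29831/36137 = 86/5 + 29831/36137 = 3256937/180685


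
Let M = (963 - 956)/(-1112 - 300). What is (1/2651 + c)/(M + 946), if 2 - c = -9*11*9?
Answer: 3342689728/3541059995 ≈ 0.94398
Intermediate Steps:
M = -7/1412 (M = 7/(-1412) = 7*(-1/1412) = -7/1412 ≈ -0.0049575)
c = 893 (c = 2 - (-9*11)*9 = 2 - (-99)*9 = 2 - 1*(-891) = 2 + 891 = 893)
(1/2651 + c)/(M + 946) = (1/2651 + 893)/(-7/1412 + 946) = (1/2651 + 893)/(1335745/1412) = (2367344/2651)*(1412/1335745) = 3342689728/3541059995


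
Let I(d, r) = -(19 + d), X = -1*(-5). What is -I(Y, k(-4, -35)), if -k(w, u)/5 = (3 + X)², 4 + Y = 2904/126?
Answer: 799/21 ≈ 38.048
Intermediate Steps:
Y = 400/21 (Y = -4 + 2904/126 = -4 + 2904*(1/126) = -4 + 484/21 = 400/21 ≈ 19.048)
X = 5
k(w, u) = -320 (k(w, u) = -5*(3 + 5)² = -5*8² = -5*64 = -320)
I(d, r) = -19 - d
-I(Y, k(-4, -35)) = -(-19 - 1*400/21) = -(-19 - 400/21) = -1*(-799/21) = 799/21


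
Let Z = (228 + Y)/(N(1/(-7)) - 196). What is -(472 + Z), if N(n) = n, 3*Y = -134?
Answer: -1940318/4119 ≈ -471.07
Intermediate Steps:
Y = -134/3 (Y = (1/3)*(-134) = -134/3 ≈ -44.667)
Z = -3850/4119 (Z = (228 - 134/3)/(1/(-7) - 196) = 550/(3*(-1/7 - 196)) = 550/(3*(-1373/7)) = (550/3)*(-7/1373) = -3850/4119 ≈ -0.93469)
-(472 + Z) = -(472 - 3850/4119) = -1*1940318/4119 = -1940318/4119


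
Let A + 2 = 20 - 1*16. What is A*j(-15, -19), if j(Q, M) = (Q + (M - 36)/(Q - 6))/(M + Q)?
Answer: 260/357 ≈ 0.72829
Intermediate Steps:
j(Q, M) = (Q + (-36 + M)/(-6 + Q))/(M + Q)
A = 2 (A = -2 + (20 - 1*16) = -2 + (20 - 16) = -2 + 4 = 2)
A*j(-15, -19) = 2*((-36 - 19 + (-15)² - 6*(-15))/((-15)² - 6*(-19) - 6*(-15) - 19*(-15))) = 2*((-36 - 19 + 225 + 90)/(225 + 114 + 90 + 285)) = 2*(260/714) = 2*((1/714)*260) = 2*(130/357) = 260/357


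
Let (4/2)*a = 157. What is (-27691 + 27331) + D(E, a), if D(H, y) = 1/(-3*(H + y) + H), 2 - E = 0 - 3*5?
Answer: -194042/539 ≈ -360.00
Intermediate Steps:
E = 17 (E = 2 - (0 - 3*5) = 2 - (0 - 15) = 2 - 1*(-15) = 2 + 15 = 17)
a = 157/2 (a = (½)*157 = 157/2 ≈ 78.500)
D(H, y) = 1/(-3*y - 2*H) (D(H, y) = 1/((-3*H - 3*y) + H) = 1/(-3*y - 2*H))
(-27691 + 27331) + D(E, a) = (-27691 + 27331) - 1/(2*17 + 3*(157/2)) = -360 - 1/(34 + 471/2) = -360 - 1/539/2 = -360 - 1*2/539 = -360 - 2/539 = -194042/539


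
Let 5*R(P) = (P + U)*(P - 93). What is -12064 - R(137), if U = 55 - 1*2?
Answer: -13736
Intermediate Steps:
U = 53 (U = 55 - 2 = 53)
R(P) = (-93 + P)*(53 + P)/5 (R(P) = ((P + 53)*(P - 93))/5 = ((53 + P)*(-93 + P))/5 = ((-93 + P)*(53 + P))/5 = (-93 + P)*(53 + P)/5)
-12064 - R(137) = -12064 - (-4929/5 - 8*137 + (1/5)*137**2) = -12064 - (-4929/5 - 1096 + (1/5)*18769) = -12064 - (-4929/5 - 1096 + 18769/5) = -12064 - 1*1672 = -12064 - 1672 = -13736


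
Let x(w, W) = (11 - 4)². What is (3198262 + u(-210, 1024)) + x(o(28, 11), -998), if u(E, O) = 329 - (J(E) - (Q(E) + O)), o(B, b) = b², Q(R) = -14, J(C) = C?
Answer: 3199860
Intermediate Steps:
x(w, W) = 49 (x(w, W) = 7² = 49)
u(E, O) = 315 + O - E (u(E, O) = 329 - (E - (-14 + O)) = 329 - (E + (14 - O)) = 329 - (14 + E - O) = 329 + (-14 + O - E) = 315 + O - E)
(3198262 + u(-210, 1024)) + x(o(28, 11), -998) = (3198262 + (315 + 1024 - 1*(-210))) + 49 = (3198262 + (315 + 1024 + 210)) + 49 = (3198262 + 1549) + 49 = 3199811 + 49 = 3199860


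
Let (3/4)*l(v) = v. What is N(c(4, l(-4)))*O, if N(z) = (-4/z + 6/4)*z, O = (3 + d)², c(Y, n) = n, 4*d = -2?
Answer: -75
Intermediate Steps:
d = -½ (d = (¼)*(-2) = -½ ≈ -0.50000)
l(v) = 4*v/3
O = 25/4 (O = (3 - ½)² = (5/2)² = 25/4 ≈ 6.2500)
N(z) = z*(3/2 - 4/z) (N(z) = (-4/z + 6*(¼))*z = (-4/z + 3/2)*z = (3/2 - 4/z)*z = z*(3/2 - 4/z))
N(c(4, l(-4)))*O = (-4 + 3*((4/3)*(-4))/2)*(25/4) = (-4 + (3/2)*(-16/3))*(25/4) = (-4 - 8)*(25/4) = -12*25/4 = -75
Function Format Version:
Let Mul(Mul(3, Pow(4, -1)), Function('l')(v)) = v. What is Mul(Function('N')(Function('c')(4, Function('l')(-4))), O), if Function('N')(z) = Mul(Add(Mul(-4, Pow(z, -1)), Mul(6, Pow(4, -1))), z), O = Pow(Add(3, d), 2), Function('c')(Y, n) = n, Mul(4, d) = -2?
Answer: -75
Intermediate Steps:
d = Rational(-1, 2) (d = Mul(Rational(1, 4), -2) = Rational(-1, 2) ≈ -0.50000)
Function('l')(v) = Mul(Rational(4, 3), v)
O = Rational(25, 4) (O = Pow(Add(3, Rational(-1, 2)), 2) = Pow(Rational(5, 2), 2) = Rational(25, 4) ≈ 6.2500)
Function('N')(z) = Mul(z, Add(Rational(3, 2), Mul(-4, Pow(z, -1)))) (Function('N')(z) = Mul(Add(Mul(-4, Pow(z, -1)), Mul(6, Rational(1, 4))), z) = Mul(Add(Mul(-4, Pow(z, -1)), Rational(3, 2)), z) = Mul(Add(Rational(3, 2), Mul(-4, Pow(z, -1))), z) = Mul(z, Add(Rational(3, 2), Mul(-4, Pow(z, -1)))))
Mul(Function('N')(Function('c')(4, Function('l')(-4))), O) = Mul(Add(-4, Mul(Rational(3, 2), Mul(Rational(4, 3), -4))), Rational(25, 4)) = Mul(Add(-4, Mul(Rational(3, 2), Rational(-16, 3))), Rational(25, 4)) = Mul(Add(-4, -8), Rational(25, 4)) = Mul(-12, Rational(25, 4)) = -75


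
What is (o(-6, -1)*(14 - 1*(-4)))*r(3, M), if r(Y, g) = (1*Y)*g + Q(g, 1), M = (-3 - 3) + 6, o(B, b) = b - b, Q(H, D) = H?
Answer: 0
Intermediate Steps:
o(B, b) = 0
M = 0 (M = -6 + 6 = 0)
r(Y, g) = g + Y*g (r(Y, g) = (1*Y)*g + g = Y*g + g = g + Y*g)
(o(-6, -1)*(14 - 1*(-4)))*r(3, M) = (0*(14 - 1*(-4)))*(0*(1 + 3)) = (0*(14 + 4))*(0*4) = (0*18)*0 = 0*0 = 0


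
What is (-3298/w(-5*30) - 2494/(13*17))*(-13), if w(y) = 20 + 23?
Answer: 836100/731 ≈ 1143.8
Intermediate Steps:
w(y) = 43
(-3298/w(-5*30) - 2494/(13*17))*(-13) = (-3298/43 - 2494/(13*17))*(-13) = (-3298*1/43 - 2494/221)*(-13) = (-3298/43 - 2494*1/221)*(-13) = (-3298/43 - 2494/221)*(-13) = -836100/9503*(-13) = 836100/731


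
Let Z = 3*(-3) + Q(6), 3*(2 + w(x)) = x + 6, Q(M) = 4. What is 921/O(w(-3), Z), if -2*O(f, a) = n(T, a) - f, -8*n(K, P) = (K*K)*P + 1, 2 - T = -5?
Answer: -1228/21 ≈ -58.476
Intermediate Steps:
w(x) = x/3 (w(x) = -2 + (x + 6)/3 = -2 + (6 + x)/3 = -2 + (2 + x/3) = x/3)
Z = -5 (Z = 3*(-3) + 4 = -9 + 4 = -5)
T = 7 (T = 2 - 1*(-5) = 2 + 5 = 7)
n(K, P) = -⅛ - P*K²/8 (n(K, P) = -((K*K)*P + 1)/8 = -(K²*P + 1)/8 = -(P*K² + 1)/8 = -(1 + P*K²)/8 = -⅛ - P*K²/8)
O(f, a) = 1/16 + f/2 + 49*a/16 (O(f, a) = -((-⅛ - ⅛*a*7²) - f)/2 = -((-⅛ - ⅛*a*49) - f)/2 = -((-⅛ - 49*a/8) - f)/2 = -(-⅛ - f - 49*a/8)/2 = 1/16 + f/2 + 49*a/16)
921/O(w(-3), Z) = 921/(1/16 + ((⅓)*(-3))/2 + (49/16)*(-5)) = 921/(1/16 + (½)*(-1) - 245/16) = 921/(1/16 - ½ - 245/16) = 921/(-63/4) = 921*(-4/63) = -1228/21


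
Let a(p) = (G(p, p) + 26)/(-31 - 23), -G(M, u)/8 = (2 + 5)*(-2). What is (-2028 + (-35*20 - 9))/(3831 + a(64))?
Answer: -24633/34456 ≈ -0.71491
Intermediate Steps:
G(M, u) = 112 (G(M, u) = -8*(2 + 5)*(-2) = -56*(-2) = -8*(-14) = 112)
a(p) = -23/9 (a(p) = (112 + 26)/(-31 - 23) = 138/(-54) = 138*(-1/54) = -23/9)
(-2028 + (-35*20 - 9))/(3831 + a(64)) = (-2028 + (-35*20 - 9))/(3831 - 23/9) = (-2028 + (-700 - 9))/(34456/9) = (-2028 - 709)*(9/34456) = -2737*9/34456 = -24633/34456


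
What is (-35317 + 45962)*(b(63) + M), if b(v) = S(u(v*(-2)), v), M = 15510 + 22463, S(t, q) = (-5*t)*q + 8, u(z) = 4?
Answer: 390895045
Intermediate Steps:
S(t, q) = 8 - 5*q*t (S(t, q) = -5*q*t + 8 = 8 - 5*q*t)
M = 37973
b(v) = 8 - 20*v (b(v) = 8 - 5*v*4 = 8 - 20*v)
(-35317 + 45962)*(b(63) + M) = (-35317 + 45962)*((8 - 20*63) + 37973) = 10645*((8 - 1260) + 37973) = 10645*(-1252 + 37973) = 10645*36721 = 390895045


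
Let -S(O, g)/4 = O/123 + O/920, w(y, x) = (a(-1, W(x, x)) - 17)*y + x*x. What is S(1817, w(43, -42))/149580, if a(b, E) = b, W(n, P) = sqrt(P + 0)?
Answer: -82397/183983400 ≈ -0.00044785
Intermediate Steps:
W(n, P) = sqrt(P)
w(y, x) = x**2 - 18*y (w(y, x) = (-1 - 17)*y + x*x = -18*y + x**2 = x**2 - 18*y)
S(O, g) = -1043*O/28290 (S(O, g) = -4*(O/123 + O/920) = -1043*O/28290)
S(1817, w(43, -42))/149580 = -1043/28290*1817/149580 = -82397/1230*1/149580 = -82397/183983400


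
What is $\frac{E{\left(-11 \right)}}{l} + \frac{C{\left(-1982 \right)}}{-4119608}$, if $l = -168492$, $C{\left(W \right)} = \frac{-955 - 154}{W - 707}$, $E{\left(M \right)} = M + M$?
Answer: $\frac{60880228109}{466622836291176} \approx 0.00013047$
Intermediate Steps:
$E{\left(M \right)} = 2 M$
$C{\left(W \right)} = - \frac{1109}{-707 + W}$
$\frac{E{\left(-11 \right)}}{l} + \frac{C{\left(-1982 \right)}}{-4119608} = \frac{2 \left(-11\right)}{-168492} + \frac{\left(-1109\right) \frac{1}{-707 - 1982}}{-4119608} = \left(-22\right) \left(- \frac{1}{168492}\right) + - \frac{1109}{-2689} \left(- \frac{1}{4119608}\right) = \frac{11}{84246} + \left(-1109\right) \left(- \frac{1}{2689}\right) \left(- \frac{1}{4119608}\right) = \frac{11}{84246} + \frac{1109}{2689} \left(- \frac{1}{4119608}\right) = \frac{11}{84246} - \frac{1109}{11077625912} = \frac{60880228109}{466622836291176}$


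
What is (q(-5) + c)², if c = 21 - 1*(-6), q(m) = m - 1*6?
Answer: 256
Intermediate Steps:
q(m) = -6 + m (q(m) = m - 6 = -6 + m)
c = 27 (c = 21 + 6 = 27)
(q(-5) + c)² = ((-6 - 5) + 27)² = (-11 + 27)² = 16² = 256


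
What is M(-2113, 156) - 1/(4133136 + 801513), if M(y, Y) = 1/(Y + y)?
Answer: -4936606/9657108093 ≈ -0.00051119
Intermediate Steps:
M(-2113, 156) - 1/(4133136 + 801513) = 1/(156 - 2113) - 1/(4133136 + 801513) = 1/(-1957) - 1/4934649 = -1/1957 - 1*1/4934649 = -1/1957 - 1/4934649 = -4936606/9657108093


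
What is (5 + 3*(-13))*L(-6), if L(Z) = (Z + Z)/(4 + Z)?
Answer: -204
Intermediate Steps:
L(Z) = 2*Z/(4 + Z) (L(Z) = (2*Z)/(4 + Z) = 2*Z/(4 + Z))
(5 + 3*(-13))*L(-6) = (5 + 3*(-13))*(2*(-6)/(4 - 6)) = (5 - 39)*(2*(-6)/(-2)) = -68*(-6)*(-1)/2 = -34*6 = -204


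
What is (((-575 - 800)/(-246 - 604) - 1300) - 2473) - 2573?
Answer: -215709/34 ≈ -6344.4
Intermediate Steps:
(((-575 - 800)/(-246 - 604) - 1300) - 2473) - 2573 = ((-1375/(-850) - 1300) - 2473) - 2573 = ((-1375*(-1/850) - 1300) - 2473) - 2573 = ((55/34 - 1300) - 2473) - 2573 = (-44145/34 - 2473) - 2573 = -128227/34 - 2573 = -215709/34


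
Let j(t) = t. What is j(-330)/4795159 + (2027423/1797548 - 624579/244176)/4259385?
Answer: -17220880596797827211/249018079756660628703120 ≈ -6.9155e-5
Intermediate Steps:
j(-330)/4795159 + (2027423/1797548 - 624579/244176)/4259385 = -330/4795159 + (2027423/1797548 - 624579/244176)/4259385 = -330*1/4795159 + (2027423*(1/1797548) - 624579*1/244176)*(1/4259385) = -330/4795159 + (2027423/1797548 - 208193/81392)*(1/4259385) = -330/4795159 - 52305224487/36576506704*1/4259385 = -330/4795159 - 17435074829/51931141335805680 = -17220880596797827211/249018079756660628703120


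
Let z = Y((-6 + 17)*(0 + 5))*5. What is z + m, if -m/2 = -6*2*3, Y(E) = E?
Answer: 347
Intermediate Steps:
m = 72 (m = -2*(-6*2)*3 = -(-24)*3 = -2*(-36) = 72)
z = 275 (z = ((-6 + 17)*(0 + 5))*5 = (11*5)*5 = 55*5 = 275)
z + m = 275 + 72 = 347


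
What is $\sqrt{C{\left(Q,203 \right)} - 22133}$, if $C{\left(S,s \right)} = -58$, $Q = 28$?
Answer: $i \sqrt{22191} \approx 148.97 i$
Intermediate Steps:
$\sqrt{C{\left(Q,203 \right)} - 22133} = \sqrt{-58 - 22133} = \sqrt{-22191} = i \sqrt{22191}$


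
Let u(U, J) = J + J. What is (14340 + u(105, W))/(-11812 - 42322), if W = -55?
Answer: -7115/27067 ≈ -0.26287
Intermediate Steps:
u(U, J) = 2*J
(14340 + u(105, W))/(-11812 - 42322) = (14340 + 2*(-55))/(-11812 - 42322) = (14340 - 110)/(-54134) = 14230*(-1/54134) = -7115/27067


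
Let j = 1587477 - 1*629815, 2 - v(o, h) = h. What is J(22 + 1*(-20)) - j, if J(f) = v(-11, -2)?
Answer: -957658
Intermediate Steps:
v(o, h) = 2 - h
J(f) = 4 (J(f) = 2 - 1*(-2) = 2 + 2 = 4)
j = 957662 (j = 1587477 - 629815 = 957662)
J(22 + 1*(-20)) - j = 4 - 1*957662 = 4 - 957662 = -957658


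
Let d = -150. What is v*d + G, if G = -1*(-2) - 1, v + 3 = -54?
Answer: 8551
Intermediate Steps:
v = -57 (v = -3 - 54 = -57)
G = 1 (G = 2 - 1 = 1)
v*d + G = -57*(-150) + 1 = 8550 + 1 = 8551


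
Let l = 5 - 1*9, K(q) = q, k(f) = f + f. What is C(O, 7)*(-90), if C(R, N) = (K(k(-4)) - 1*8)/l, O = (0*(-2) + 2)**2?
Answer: -360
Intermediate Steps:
O = 4 (O = (0 + 2)**2 = 2**2 = 4)
k(f) = 2*f
l = -4 (l = 5 - 9 = -4)
C(R, N) = 4 (C(R, N) = (2*(-4) - 1*8)/(-4) = (-8 - 8)*(-1/4) = -16*(-1/4) = 4)
C(O, 7)*(-90) = 4*(-90) = -360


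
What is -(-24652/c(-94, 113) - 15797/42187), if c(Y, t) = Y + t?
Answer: 1040294067/801553 ≈ 1297.8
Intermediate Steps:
-(-24652/c(-94, 113) - 15797/42187) = -(-24652/(-94 + 113) - 15797/42187) = -(-24652/19 - 15797*1/42187) = -(-24652*1/19 - 15797/42187) = -(-24652/19 - 15797/42187) = -1*(-1040294067/801553) = 1040294067/801553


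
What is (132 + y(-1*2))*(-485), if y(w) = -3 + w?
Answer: -61595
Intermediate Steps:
(132 + y(-1*2))*(-485) = (132 + (-3 - 1*2))*(-485) = (132 + (-3 - 2))*(-485) = (132 - 5)*(-485) = 127*(-485) = -61595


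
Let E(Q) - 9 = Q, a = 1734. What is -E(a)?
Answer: -1743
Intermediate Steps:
E(Q) = 9 + Q
-E(a) = -(9 + 1734) = -1*1743 = -1743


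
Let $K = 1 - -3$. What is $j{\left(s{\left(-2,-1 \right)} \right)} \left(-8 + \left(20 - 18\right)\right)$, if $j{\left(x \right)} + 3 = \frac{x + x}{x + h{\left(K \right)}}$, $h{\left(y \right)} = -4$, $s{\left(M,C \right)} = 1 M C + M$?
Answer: $18$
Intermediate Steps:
$s{\left(M,C \right)} = M + C M$ ($s{\left(M,C \right)} = M C + M = C M + M = M + C M$)
$K = 4$ ($K = 1 + 3 = 4$)
$j{\left(x \right)} = -3 + \frac{2 x}{-4 + x}$ ($j{\left(x \right)} = -3 + \frac{x + x}{x - 4} = -3 + \frac{2 x}{-4 + x}$)
$j{\left(s{\left(-2,-1 \right)} \right)} \left(-8 + \left(20 - 18\right)\right) = \frac{12 - - 2 \left(1 - 1\right)}{-4 - 2 \left(1 - 1\right)} \left(-8 + \left(20 - 18\right)\right) = \frac{12 - \left(-2\right) 0}{-4 - 0} \left(-8 + \left(20 - 18\right)\right) = \frac{12 - 0}{-4 + 0} \left(-8 + 2\right) = \frac{12 + 0}{-4} \left(-6\right) = \left(- \frac{1}{4}\right) 12 \left(-6\right) = \left(-3\right) \left(-6\right) = 18$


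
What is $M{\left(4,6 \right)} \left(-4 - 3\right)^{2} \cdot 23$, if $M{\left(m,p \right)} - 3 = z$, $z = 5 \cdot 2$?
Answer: $14651$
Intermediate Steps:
$z = 10$
$M{\left(m,p \right)} = 13$ ($M{\left(m,p \right)} = 3 + 10 = 13$)
$M{\left(4,6 \right)} \left(-4 - 3\right)^{2} \cdot 23 = 13 \left(-4 - 3\right)^{2} \cdot 23 = 13 \left(-7\right)^{2} \cdot 23 = 13 \cdot 49 \cdot 23 = 637 \cdot 23 = 14651$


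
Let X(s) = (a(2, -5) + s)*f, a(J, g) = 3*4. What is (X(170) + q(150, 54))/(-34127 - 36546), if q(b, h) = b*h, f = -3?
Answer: -7554/70673 ≈ -0.10689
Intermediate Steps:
a(J, g) = 12
X(s) = -36 - 3*s (X(s) = (12 + s)*(-3) = -36 - 3*s)
(X(170) + q(150, 54))/(-34127 - 36546) = ((-36 - 3*170) + 150*54)/(-34127 - 36546) = ((-36 - 510) + 8100)/(-70673) = (-546 + 8100)*(-1/70673) = 7554*(-1/70673) = -7554/70673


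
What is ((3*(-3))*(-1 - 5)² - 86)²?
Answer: 168100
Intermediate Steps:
((3*(-3))*(-1 - 5)² - 86)² = (-9*(-6)² - 86)² = (-9*36 - 86)² = (-324 - 86)² = (-410)² = 168100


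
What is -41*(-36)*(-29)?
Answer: -42804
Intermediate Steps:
-41*(-36)*(-29) = 1476*(-29) = -42804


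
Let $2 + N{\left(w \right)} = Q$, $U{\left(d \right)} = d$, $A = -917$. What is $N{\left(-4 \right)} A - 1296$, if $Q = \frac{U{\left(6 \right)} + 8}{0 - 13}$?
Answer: $\frac{19832}{13} \approx 1525.5$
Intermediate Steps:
$Q = - \frac{14}{13}$ ($Q = \frac{6 + 8}{0 - 13} = \frac{14}{-13} = 14 \left(- \frac{1}{13}\right) = - \frac{14}{13} \approx -1.0769$)
$N{\left(w \right)} = - \frac{40}{13}$ ($N{\left(w \right)} = -2 - \frac{14}{13} = - \frac{40}{13}$)
$N{\left(-4 \right)} A - 1296 = \left(- \frac{40}{13}\right) \left(-917\right) - 1296 = \frac{36680}{13} - 1296 = \frac{19832}{13}$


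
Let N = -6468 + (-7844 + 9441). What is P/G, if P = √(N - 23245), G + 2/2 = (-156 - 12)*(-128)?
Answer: 6*I*√781/21503 ≈ 0.0077979*I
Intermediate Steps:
N = -4871 (N = -6468 + 1597 = -4871)
G = 21503 (G = -1 + (-156 - 12)*(-128) = -1 - 168*(-128) = -1 + 21504 = 21503)
P = 6*I*√781 (P = √(-4871 - 23245) = √(-28116) = 6*I*√781 ≈ 167.68*I)
P/G = (6*I*√781)/21503 = (6*I*√781)*(1/21503) = 6*I*√781/21503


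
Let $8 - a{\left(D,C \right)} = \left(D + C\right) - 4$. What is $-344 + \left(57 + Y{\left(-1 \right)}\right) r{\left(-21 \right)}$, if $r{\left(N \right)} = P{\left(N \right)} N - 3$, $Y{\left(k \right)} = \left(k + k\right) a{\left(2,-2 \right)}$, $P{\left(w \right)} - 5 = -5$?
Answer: $-443$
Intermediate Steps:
$a{\left(D,C \right)} = 12 - C - D$ ($a{\left(D,C \right)} = 8 - \left(\left(D + C\right) - 4\right) = 8 - \left(\left(C + D\right) - 4\right) = 8 - \left(-4 + C + D\right) = 12 - C - D$)
$P{\left(w \right)} = 0$ ($P{\left(w \right)} = 5 - 5 = 0$)
$Y{\left(k \right)} = 24 k$ ($Y{\left(k \right)} = \left(k + k\right) \left(12 - -2 - 2\right) = 2 k \left(12 + 2 - 2\right) = 2 k 12 = 24 k$)
$r{\left(N \right)} = -3$ ($r{\left(N \right)} = 0 N - 3 = 0 - 3 = -3$)
$-344 + \left(57 + Y{\left(-1 \right)}\right) r{\left(-21 \right)} = -344 + \left(57 + 24 \left(-1\right)\right) \left(-3\right) = -344 + \left(57 - 24\right) \left(-3\right) = -344 + 33 \left(-3\right) = -344 - 99 = -443$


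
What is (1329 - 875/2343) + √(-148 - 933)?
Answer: 3112972/2343 + I*√1081 ≈ 1328.6 + 32.879*I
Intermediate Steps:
(1329 - 875/2343) + √(-148 - 933) = (1329 - 875*1/2343) + √(-1081) = (1329 - 875/2343) + I*√1081 = 3112972/2343 + I*√1081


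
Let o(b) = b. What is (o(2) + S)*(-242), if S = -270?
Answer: 64856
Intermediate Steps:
(o(2) + S)*(-242) = (2 - 270)*(-242) = -268*(-242) = 64856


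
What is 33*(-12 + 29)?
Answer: 561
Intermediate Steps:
33*(-12 + 29) = 33*17 = 561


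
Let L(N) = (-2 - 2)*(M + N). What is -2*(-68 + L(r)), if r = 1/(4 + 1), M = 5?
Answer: 888/5 ≈ 177.60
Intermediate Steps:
r = ⅕ (r = 1/5 = ⅕ ≈ 0.20000)
L(N) = -20 - 4*N (L(N) = (-2 - 2)*(5 + N) = -4*(5 + N) = -20 - 4*N)
-2*(-68 + L(r)) = -2*(-68 + (-20 - 4*⅕)) = -2*(-68 + (-20 - ⅘)) = -2*(-68 - 104/5) = -2*(-444/5) = 888/5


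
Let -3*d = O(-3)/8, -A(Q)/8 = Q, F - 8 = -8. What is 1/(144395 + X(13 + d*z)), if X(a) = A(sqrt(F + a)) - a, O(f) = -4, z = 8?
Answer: 649713/93805991954 + 6*sqrt(129)/46902995977 ≈ 6.9276e-6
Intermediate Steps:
F = 0 (F = 8 - 8 = 0)
A(Q) = -8*Q
d = 1/6 (d = -(-4)/(3*8) = -1/3*(-1/2) = 1/6 ≈ 0.16667)
X(a) = -a - 8*sqrt(a) (X(a) = -8*sqrt(0 + a) - a = -8*sqrt(a) - a = -a - 8*sqrt(a))
1/(144395 + X(13 + d*z)) = 1/(144395 + (-(13 + (1/6)*8) - 8*sqrt(13 + (1/6)*8))) = 1/(144395 + (-(13 + 4/3) - 8*sqrt(13 + 4/3))) = 1/(144395 + (-1*43/3 - 8*sqrt(129)/3)) = 1/(144395 + (-43/3 - 8*sqrt(129)/3)) = 1/(433142/3 - 8*sqrt(129)/3)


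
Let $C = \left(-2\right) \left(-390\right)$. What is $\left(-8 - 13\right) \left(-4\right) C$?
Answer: $65520$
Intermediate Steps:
$C = 780$
$\left(-8 - 13\right) \left(-4\right) C = \left(-8 - 13\right) \left(-4\right) 780 = \left(-21\right) \left(-4\right) 780 = 84 \cdot 780 = 65520$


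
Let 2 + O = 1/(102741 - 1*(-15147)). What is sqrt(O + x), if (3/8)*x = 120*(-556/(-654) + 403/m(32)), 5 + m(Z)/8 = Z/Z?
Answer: 15*I*sqrt(4790373612494)/535408 ≈ 61.318*I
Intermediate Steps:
m(Z) = -32 (m(Z) = -40 + 8*(Z/Z) = -40 + 8*1 = -40 + 8 = -32)
O = -235775/117888 (O = -2 + 1/(102741 - 1*(-15147)) = -2 + 1/(102741 + 15147) = -2 + 1/117888 = -235775/117888 ≈ -2.0000)
x = -1228850/327 (x = 8*(120*(-556/(-654) + 403/(-32)))/3 = 8*(120*(-556*(-1/654) + 403*(-1/32)))/3 = 8*(120*(278/327 - 403/32))/3 = 8*(120*(-122885/10464))/3 = (8/3)*(-614425/436) = -1228850/327 ≈ -3757.9)
sqrt(O + x) = sqrt(-235775/117888 - 1228850/327) = sqrt(-16104863025/4283264) = 15*I*sqrt(4790373612494)/535408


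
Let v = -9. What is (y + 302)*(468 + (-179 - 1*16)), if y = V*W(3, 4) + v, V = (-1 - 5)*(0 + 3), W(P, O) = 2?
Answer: 70161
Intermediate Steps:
V = -18 (V = -6*3 = -18)
y = -45 (y = -18*2 - 9 = -36 - 9 = -45)
(y + 302)*(468 + (-179 - 1*16)) = (-45 + 302)*(468 + (-179 - 1*16)) = 257*(468 + (-179 - 16)) = 257*(468 - 195) = 257*273 = 70161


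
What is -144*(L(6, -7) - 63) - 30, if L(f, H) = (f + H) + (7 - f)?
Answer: 9042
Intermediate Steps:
L(f, H) = 7 + H (L(f, H) = (H + f) + (7 - f) = 7 + H)
-144*(L(6, -7) - 63) - 30 = -144*((7 - 7) - 63) - 30 = -144*(0 - 63) - 30 = -144*(-63) - 30 = 9072 - 30 = 9042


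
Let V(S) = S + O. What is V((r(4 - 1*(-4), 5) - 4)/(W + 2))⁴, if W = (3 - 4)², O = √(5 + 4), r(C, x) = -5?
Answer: 0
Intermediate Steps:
O = 3 (O = √9 = 3)
W = 1 (W = (-1)² = 1)
V(S) = 3 + S (V(S) = S + 3 = 3 + S)
V((r(4 - 1*(-4), 5) - 4)/(W + 2))⁴ = (3 + (-5 - 4)/(1 + 2))⁴ = (3 - 9/3)⁴ = (3 - 9*⅓)⁴ = (3 - 3)⁴ = 0⁴ = 0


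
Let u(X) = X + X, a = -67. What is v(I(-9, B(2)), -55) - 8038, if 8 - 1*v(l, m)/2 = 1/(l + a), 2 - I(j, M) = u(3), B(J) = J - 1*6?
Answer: -569560/71 ≈ -8022.0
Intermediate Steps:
B(J) = -6 + J (B(J) = J - 6 = -6 + J)
u(X) = 2*X
I(j, M) = -4 (I(j, M) = 2 - 2*3 = 2 - 1*6 = 2 - 6 = -4)
v(l, m) = 16 - 2/(-67 + l) (v(l, m) = 16 - 2/(l - 67) = 16 - 2/(-67 + l))
v(I(-9, B(2)), -55) - 8038 = 2*(-537 + 8*(-4))/(-67 - 4) - 8038 = 2*(-537 - 32)/(-71) - 8038 = 2*(-1/71)*(-569) - 8038 = 1138/71 - 8038 = -569560/71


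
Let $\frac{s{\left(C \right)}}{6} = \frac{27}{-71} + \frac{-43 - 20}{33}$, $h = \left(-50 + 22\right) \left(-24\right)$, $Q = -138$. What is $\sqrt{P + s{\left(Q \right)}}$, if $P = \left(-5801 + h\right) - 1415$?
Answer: $\frac{2 i \sqrt{999990838}}{781} \approx 80.98 i$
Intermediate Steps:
$h = 672$ ($h = \left(-28\right) \left(-24\right) = 672$)
$s{\left(C \right)} = - \frac{10728}{781}$ ($s{\left(C \right)} = 6 \left(\frac{27}{-71} + \frac{-43 - 20}{33}\right) = 6 \left(27 \left(- \frac{1}{71}\right) + \left(-43 - 20\right) \frac{1}{33}\right) = 6 \left(- \frac{27}{71} - \frac{21}{11}\right) = 6 \left(- \frac{1788}{781}\right) = - \frac{10728}{781}$)
$P = -6544$ ($P = \left(-5801 + 672\right) - 1415 = -5129 - 1415 = -6544$)
$\sqrt{P + s{\left(Q \right)}} = \sqrt{-6544 - \frac{10728}{781}} = \sqrt{- \frac{5121592}{781}} = \frac{2 i \sqrt{999990838}}{781}$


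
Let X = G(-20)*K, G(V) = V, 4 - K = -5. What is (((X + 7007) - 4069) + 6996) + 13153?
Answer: 22907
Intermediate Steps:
K = 9 (K = 4 - 1*(-5) = 4 + 5 = 9)
X = -180 (X = -20*9 = -180)
(((X + 7007) - 4069) + 6996) + 13153 = (((-180 + 7007) - 4069) + 6996) + 13153 = ((6827 - 4069) + 6996) + 13153 = (2758 + 6996) + 13153 = 9754 + 13153 = 22907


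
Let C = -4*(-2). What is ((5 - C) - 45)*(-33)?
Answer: 1584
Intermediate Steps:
C = 8
((5 - C) - 45)*(-33) = ((5 - 1*8) - 45)*(-33) = ((5 - 8) - 45)*(-33) = (-3 - 45)*(-33) = -48*(-33) = 1584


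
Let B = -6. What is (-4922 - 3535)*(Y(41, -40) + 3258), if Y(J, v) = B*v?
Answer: -29582586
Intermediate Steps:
Y(J, v) = -6*v
(-4922 - 3535)*(Y(41, -40) + 3258) = (-4922 - 3535)*(-6*(-40) + 3258) = -8457*(240 + 3258) = -8457*3498 = -29582586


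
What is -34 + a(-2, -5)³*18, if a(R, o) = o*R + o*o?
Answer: 771716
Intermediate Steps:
a(R, o) = o² + R*o (a(R, o) = R*o + o² = o² + R*o)
-34 + a(-2, -5)³*18 = -34 + (-5*(-2 - 5))³*18 = -34 + (-5*(-7))³*18 = -34 + 35³*18 = -34 + 42875*18 = -34 + 771750 = 771716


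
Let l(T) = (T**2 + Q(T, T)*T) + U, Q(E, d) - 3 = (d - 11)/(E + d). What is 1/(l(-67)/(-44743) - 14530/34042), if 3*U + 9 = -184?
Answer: -2284711809/1188855319 ≈ -1.9218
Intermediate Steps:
Q(E, d) = 3 + (-11 + d)/(E + d) (Q(E, d) = 3 + (d - 11)/(E + d) = 3 + (-11 + d)/(E + d))
U = -193/3 (U = -3 + (1/3)*(-184) = -3 - 184/3 = -193/3 ≈ -64.333)
l(T) = -419/6 + T**2 + 7*T/2 (l(T) = (T**2 + ((-11 + 3*T + 4*T)/(T + T))*T) - 193/3 = (T**2 + ((-11 + 7*T)/((2*T)))*T) - 193/3 = (T**2 + ((1/(2*T))*(-11 + 7*T))*T) - 193/3 = (T**2 + ((-11 + 7*T)/(2*T))*T) - 193/3 = (T**2 + (-11/2 + 7*T/2)) - 193/3 = (-11/2 + T**2 + 7*T/2) - 193/3 = -419/6 + T**2 + 7*T/2)
1/(l(-67)/(-44743) - 14530/34042) = 1/((-419/6 + (-67)**2 + (7/2)*(-67))/(-44743) - 14530/34042) = 1/((-419/6 + 4489 - 469/2)*(-1/44743) - 14530*1/34042) = 1/((12554/3)*(-1/44743) - 7265/17021) = 1/(-12554/134229 - 7265/17021) = 1/(-1188855319/2284711809) = -2284711809/1188855319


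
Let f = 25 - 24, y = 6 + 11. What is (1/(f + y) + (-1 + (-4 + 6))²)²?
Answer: 361/324 ≈ 1.1142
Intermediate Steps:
y = 17
f = 1
(1/(f + y) + (-1 + (-4 + 6))²)² = (1/(1 + 17) + (-1 + (-4 + 6))²)² = (1/18 + (-1 + 2)²)² = (1/18 + 1²)² = (1/18 + 1)² = (19/18)² = 361/324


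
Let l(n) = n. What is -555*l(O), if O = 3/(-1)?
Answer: 1665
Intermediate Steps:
O = -3 (O = 3*(-1) = -3)
-555*l(O) = -555*(-3) = 1665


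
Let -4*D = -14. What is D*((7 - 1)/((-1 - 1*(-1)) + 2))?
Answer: 21/2 ≈ 10.500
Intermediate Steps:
D = 7/2 (D = -1/4*(-14) = 7/2 ≈ 3.5000)
D*((7 - 1)/((-1 - 1*(-1)) + 2)) = 7*((7 - 1)/((-1 - 1*(-1)) + 2))/2 = 7*(6/((-1 + 1) + 2))/2 = 7*(6/(0 + 2))/2 = 7*(6/2)/2 = 7*(6*(1/2))/2 = (7/2)*3 = 21/2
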